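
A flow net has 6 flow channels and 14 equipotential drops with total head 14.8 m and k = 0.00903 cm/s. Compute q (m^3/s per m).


Result: 0.0005728 m^3/s per m

Derivation:
Convert k to m/s for unit consistency with H:
k = 0.00903 cm/s = 0.00903 / 100 m/s = 9.03e-05 m/s
Using q = k * H * Nf / Nd
Nf / Nd = 6 / 14 = 0.4286
q = 9.03e-05 * 14.8 * 0.4286
q = 0.0005728 m^3/s per m


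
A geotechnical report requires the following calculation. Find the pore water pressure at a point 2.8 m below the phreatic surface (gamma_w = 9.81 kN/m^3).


Using u = gamma_w * h_w
u = 9.81 * 2.8
u = 27.47 kPa


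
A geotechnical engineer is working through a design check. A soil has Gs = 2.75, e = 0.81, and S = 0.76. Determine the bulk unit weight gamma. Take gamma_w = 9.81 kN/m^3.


Using gamma = gamma_w * (Gs + S*e) / (1 + e)
Numerator: Gs + S*e = 2.75 + 0.76*0.81 = 3.3656
Denominator: 1 + e = 1 + 0.81 = 1.81
gamma = 9.81 * 3.3656 / 1.81
gamma = 18.241 kN/m^3


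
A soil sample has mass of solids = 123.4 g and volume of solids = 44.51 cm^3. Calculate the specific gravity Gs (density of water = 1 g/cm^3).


Using Gs = m_s / (V_s * rho_w)
Since rho_w = 1 g/cm^3:
Gs = 123.4 / 44.51
Gs = 2.772


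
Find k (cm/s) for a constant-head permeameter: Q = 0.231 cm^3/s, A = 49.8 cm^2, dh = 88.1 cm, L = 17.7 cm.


Compute hydraulic gradient:
i = dh / L = 88.1 / 17.7 = 4.9774
Then apply Darcy's law:
k = Q / (A * i)
k = 0.231 / (49.8 * 4.9774)
k = 0.231 / 247.875
k = 0.000932 cm/s


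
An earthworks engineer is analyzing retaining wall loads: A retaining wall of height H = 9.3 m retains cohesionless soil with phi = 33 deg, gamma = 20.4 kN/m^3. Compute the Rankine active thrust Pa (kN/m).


Compute active earth pressure coefficient:
Ka = tan^2(45 - phi/2) = tan^2(28.5) = 0.294801
Compute active force:
Pa = 0.5 * Ka * gamma * H^2
Pa = 0.5 * 0.294801 * 20.4 * 9.3^2
Pa = 260.07 kN/m


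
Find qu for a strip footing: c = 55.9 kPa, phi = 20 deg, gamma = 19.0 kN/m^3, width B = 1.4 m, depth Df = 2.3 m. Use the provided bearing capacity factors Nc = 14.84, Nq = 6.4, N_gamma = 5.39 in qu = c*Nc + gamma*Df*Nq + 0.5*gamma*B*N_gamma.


Result: 1180.92 kPa

Derivation:
Compute qu = c*Nc + gamma*Df*Nq + 0.5*gamma*B*N_gamma
Term 1: 55.9 * 14.84 = 829.556
Term 2: 19.0 * 2.3 * 6.4 = 279.68
Term 3: 0.5 * 19.0 * 1.4 * 5.39 = 71.687
qu = 829.556 + 279.68 + 71.687
qu = 1180.92 kPa


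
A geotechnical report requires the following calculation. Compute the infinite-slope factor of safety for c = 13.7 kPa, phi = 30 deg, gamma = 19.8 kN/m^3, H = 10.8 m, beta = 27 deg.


Using Fs = c / (gamma*H*sin(beta)*cos(beta)) + tan(phi)/tan(beta)
Cohesion contribution = 13.7 / (19.8*10.8*sin(27)*cos(27))
Cohesion contribution = 0.158381
Friction contribution = tan(30)/tan(27) = 1.13311
Fs = 0.158381 + 1.13311
Fs = 1.291


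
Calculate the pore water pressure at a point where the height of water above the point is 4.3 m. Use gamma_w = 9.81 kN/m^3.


Using u = gamma_w * h_w
u = 9.81 * 4.3
u = 42.18 kPa


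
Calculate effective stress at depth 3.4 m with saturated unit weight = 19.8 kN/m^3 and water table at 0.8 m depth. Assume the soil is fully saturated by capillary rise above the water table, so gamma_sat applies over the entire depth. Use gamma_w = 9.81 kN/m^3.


Total stress = gamma_sat * depth
sigma = 19.8 * 3.4 = 67.32 kPa
Pore water pressure u = gamma_w * (depth - d_wt)
u = 9.81 * (3.4 - 0.8) = 25.506 kPa
Effective stress = sigma - u
sigma' = 67.32 - 25.506 = 41.81 kPa


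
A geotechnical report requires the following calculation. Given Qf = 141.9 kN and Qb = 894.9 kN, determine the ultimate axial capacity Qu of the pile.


Using Qu = Qf + Qb
Qu = 141.9 + 894.9
Qu = 1036.8 kN


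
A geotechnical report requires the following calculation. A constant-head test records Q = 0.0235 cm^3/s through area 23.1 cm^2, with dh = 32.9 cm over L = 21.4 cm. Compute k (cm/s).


Compute hydraulic gradient:
i = dh / L = 32.9 / 21.4 = 1.53738
Then apply Darcy's law:
k = Q / (A * i)
k = 0.0235 / (23.1 * 1.53738)
k = 0.0235 / 35.5136
k = 0.000662 cm/s


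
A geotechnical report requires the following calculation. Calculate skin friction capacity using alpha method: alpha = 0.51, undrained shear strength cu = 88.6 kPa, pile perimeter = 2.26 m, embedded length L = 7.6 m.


Using Qs = alpha * cu * perimeter * L
Qs = 0.51 * 88.6 * 2.26 * 7.6
Qs = 776.11 kN


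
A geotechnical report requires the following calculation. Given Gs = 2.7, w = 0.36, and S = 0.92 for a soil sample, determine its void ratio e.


Using the relation e = Gs * w / S
e = 2.7 * 0.36 / 0.92
e = 1.0565


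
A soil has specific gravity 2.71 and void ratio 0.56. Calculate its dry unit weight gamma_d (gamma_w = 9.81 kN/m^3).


Using gamma_d = Gs * gamma_w / (1 + e)
gamma_d = 2.71 * 9.81 / (1 + 0.56)
gamma_d = 2.71 * 9.81 / 1.56
gamma_d = 17.042 kN/m^3


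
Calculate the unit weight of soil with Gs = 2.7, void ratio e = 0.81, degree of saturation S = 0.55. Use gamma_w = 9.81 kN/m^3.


Using gamma = gamma_w * (Gs + S*e) / (1 + e)
Numerator: Gs + S*e = 2.7 + 0.55*0.81 = 3.1455
Denominator: 1 + e = 1 + 0.81 = 1.81
gamma = 9.81 * 3.1455 / 1.81
gamma = 17.048 kN/m^3


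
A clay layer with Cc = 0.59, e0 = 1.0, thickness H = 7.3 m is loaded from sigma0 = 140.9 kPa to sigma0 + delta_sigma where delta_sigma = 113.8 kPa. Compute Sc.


Result: 0.5537 m

Derivation:
Using Sc = Cc * H / (1 + e0) * log10((sigma0 + delta_sigma) / sigma0)
Stress ratio = (140.9 + 113.8) / 140.9 = 1.80767
log10(1.80767) = 0.257118
Cc * H / (1 + e0) = 0.59 * 7.3 / (1 + 1.0) = 2.1535
Sc = 2.1535 * 0.257118
Sc = 0.5537 m


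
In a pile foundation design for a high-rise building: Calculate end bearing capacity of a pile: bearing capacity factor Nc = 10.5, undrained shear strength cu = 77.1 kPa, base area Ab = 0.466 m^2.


Result: 377.25 kN

Derivation:
Using Qb = Nc * cu * Ab
Qb = 10.5 * 77.1 * 0.466
Qb = 377.25 kN


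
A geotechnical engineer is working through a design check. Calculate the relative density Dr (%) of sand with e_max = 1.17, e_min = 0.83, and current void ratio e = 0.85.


Using Dr = (e_max - e) / (e_max - e_min) * 100
e_max - e = 1.17 - 0.85 = 0.32
e_max - e_min = 1.17 - 0.83 = 0.34
Dr = 0.32 / 0.34 * 100
Dr = 94.12 %


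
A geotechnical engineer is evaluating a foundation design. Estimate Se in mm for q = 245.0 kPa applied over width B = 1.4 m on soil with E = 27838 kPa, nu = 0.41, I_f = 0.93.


Using Se = q * B * (1 - nu^2) * I_f / E
1 - nu^2 = 1 - 0.41^2 = 0.8319
Se = 245.0 * 1.4 * 0.8319 * 0.93 / 27838
Se = 0.009533 m
Convert to mm: Se = 0.009533 * 1000 = 9.533 mm


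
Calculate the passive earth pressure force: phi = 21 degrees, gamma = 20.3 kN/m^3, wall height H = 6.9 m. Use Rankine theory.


Compute passive earth pressure coefficient:
Kp = tan^2(45 + phi/2) = tan^2(55.5) = 2.117051
Compute passive force:
Pp = 0.5 * Kp * gamma * H^2
Pp = 0.5 * 2.117051 * 20.3 * 6.9^2
Pp = 1023.05 kN/m


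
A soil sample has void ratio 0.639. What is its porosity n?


Result: 0.3899

Derivation:
Using the relation n = e / (1 + e)
n = 0.639 / (1 + 0.639)
n = 0.639 / 1.639
n = 0.3899


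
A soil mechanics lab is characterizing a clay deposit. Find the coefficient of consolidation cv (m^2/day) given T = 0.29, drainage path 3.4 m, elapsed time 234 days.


Using cv = T * H_dr^2 / t
H_dr^2 = 3.4^2 = 11.56
cv = 0.29 * 11.56 / 234
cv = 0.01433 m^2/day


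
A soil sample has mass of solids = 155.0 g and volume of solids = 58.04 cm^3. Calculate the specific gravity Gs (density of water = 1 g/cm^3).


Using Gs = m_s / (V_s * rho_w)
Since rho_w = 1 g/cm^3:
Gs = 155.0 / 58.04
Gs = 2.671


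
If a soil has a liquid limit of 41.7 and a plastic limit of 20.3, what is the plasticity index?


Using PI = LL - PL
PI = 41.7 - 20.3
PI = 21.4


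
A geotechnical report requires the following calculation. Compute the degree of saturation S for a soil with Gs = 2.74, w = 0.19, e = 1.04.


Using S = Gs * w / e
S = 2.74 * 0.19 / 1.04
S = 0.5006


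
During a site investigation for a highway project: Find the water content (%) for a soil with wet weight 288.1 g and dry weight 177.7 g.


Result: 62.13 %

Derivation:
Using w = (m_wet - m_dry) / m_dry * 100
m_wet - m_dry = 288.1 - 177.7 = 110.4 g
w = 110.4 / 177.7 * 100
w = 62.13 %


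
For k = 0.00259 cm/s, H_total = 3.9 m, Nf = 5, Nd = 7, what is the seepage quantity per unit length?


Convert k to m/s for unit consistency with H:
k = 0.00259 cm/s = 0.00259 / 100 m/s = 2.59e-05 m/s
Using q = k * H * Nf / Nd
Nf / Nd = 5 / 7 = 0.7143
q = 2.59e-05 * 3.9 * 0.7143
q = 7.215e-05 m^3/s per m


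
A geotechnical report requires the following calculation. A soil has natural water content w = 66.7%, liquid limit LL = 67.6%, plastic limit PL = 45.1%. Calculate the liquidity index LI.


Result: 0.96

Derivation:
First compute the plasticity index:
PI = LL - PL = 67.6 - 45.1 = 22.5
Then compute the liquidity index:
LI = (w - PL) / PI
LI = (66.7 - 45.1) / 22.5
LI = 0.96


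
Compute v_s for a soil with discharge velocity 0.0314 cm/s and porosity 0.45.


Result: 0.06978 cm/s

Derivation:
Using v_s = v_d / n
v_s = 0.0314 / 0.45
v_s = 0.06978 cm/s


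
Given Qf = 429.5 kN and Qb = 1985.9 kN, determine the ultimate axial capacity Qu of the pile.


Using Qu = Qf + Qb
Qu = 429.5 + 1985.9
Qu = 2415.4 kN


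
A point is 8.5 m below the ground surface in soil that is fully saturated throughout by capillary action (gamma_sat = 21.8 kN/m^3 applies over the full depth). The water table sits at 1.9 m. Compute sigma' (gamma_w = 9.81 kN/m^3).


Result: 120.55 kPa

Derivation:
Total stress = gamma_sat * depth
sigma = 21.8 * 8.5 = 185.3 kPa
Pore water pressure u = gamma_w * (depth - d_wt)
u = 9.81 * (8.5 - 1.9) = 64.746 kPa
Effective stress = sigma - u
sigma' = 185.3 - 64.746 = 120.55 kPa


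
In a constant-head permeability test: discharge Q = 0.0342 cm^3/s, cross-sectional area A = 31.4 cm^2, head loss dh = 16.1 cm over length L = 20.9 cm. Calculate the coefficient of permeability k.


Result: 0.001414 cm/s

Derivation:
Compute hydraulic gradient:
i = dh / L = 16.1 / 20.9 = 0.770335
Then apply Darcy's law:
k = Q / (A * i)
k = 0.0342 / (31.4 * 0.770335)
k = 0.0342 / 24.1885
k = 0.001414 cm/s


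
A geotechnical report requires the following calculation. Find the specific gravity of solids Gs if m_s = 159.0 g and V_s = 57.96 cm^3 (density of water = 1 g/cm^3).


Using Gs = m_s / (V_s * rho_w)
Since rho_w = 1 g/cm^3:
Gs = 159.0 / 57.96
Gs = 2.743


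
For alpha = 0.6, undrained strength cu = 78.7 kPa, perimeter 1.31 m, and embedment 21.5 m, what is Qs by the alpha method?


Using Qs = alpha * cu * perimeter * L
Qs = 0.6 * 78.7 * 1.31 * 21.5
Qs = 1329.95 kN


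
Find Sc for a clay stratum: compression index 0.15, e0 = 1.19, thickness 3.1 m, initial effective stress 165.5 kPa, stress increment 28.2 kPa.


Using Sc = Cc * H / (1 + e0) * log10((sigma0 + delta_sigma) / sigma0)
Stress ratio = (165.5 + 28.2) / 165.5 = 1.17039
log10(1.17039) = 0.0683316
Cc * H / (1 + e0) = 0.15 * 3.1 / (1 + 1.19) = 0.212329
Sc = 0.212329 * 0.0683316
Sc = 0.0145 m


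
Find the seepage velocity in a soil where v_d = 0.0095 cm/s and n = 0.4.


Result: 0.02375 cm/s

Derivation:
Using v_s = v_d / n
v_s = 0.0095 / 0.4
v_s = 0.02375 cm/s


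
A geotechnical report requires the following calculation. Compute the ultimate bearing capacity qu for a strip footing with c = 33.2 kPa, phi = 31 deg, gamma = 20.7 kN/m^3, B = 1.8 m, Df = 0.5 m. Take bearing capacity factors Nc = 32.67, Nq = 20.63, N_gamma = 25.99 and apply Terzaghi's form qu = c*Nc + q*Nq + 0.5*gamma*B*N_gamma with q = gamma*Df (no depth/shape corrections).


Compute qu = c*Nc + gamma*Df*Nq + 0.5*gamma*B*N_gamma
Term 1: 33.2 * 32.67 = 1084.644
Term 2: 20.7 * 0.5 * 20.63 = 213.5205
Term 3: 0.5 * 20.7 * 1.8 * 25.99 = 484.1937
qu = 1084.644 + 213.5205 + 484.1937
qu = 1782.36 kPa


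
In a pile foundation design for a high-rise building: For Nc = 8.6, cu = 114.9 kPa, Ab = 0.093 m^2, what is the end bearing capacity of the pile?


Using Qb = Nc * cu * Ab
Qb = 8.6 * 114.9 * 0.093
Qb = 91.9 kN


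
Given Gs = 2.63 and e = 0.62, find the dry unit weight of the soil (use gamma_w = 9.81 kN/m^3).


Result: 15.926 kN/m^3

Derivation:
Using gamma_d = Gs * gamma_w / (1 + e)
gamma_d = 2.63 * 9.81 / (1 + 0.62)
gamma_d = 2.63 * 9.81 / 1.62
gamma_d = 15.926 kN/m^3


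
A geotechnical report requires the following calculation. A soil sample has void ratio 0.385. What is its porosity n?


Using the relation n = e / (1 + e)
n = 0.385 / (1 + 0.385)
n = 0.385 / 1.385
n = 0.278


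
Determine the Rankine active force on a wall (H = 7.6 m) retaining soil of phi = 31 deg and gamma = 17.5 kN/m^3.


Compute active earth pressure coefficient:
Ka = tan^2(45 - phi/2) = tan^2(29.5) = 0.320099
Compute active force:
Pa = 0.5 * Ka * gamma * H^2
Pa = 0.5 * 0.320099 * 17.5 * 7.6^2
Pa = 161.78 kN/m


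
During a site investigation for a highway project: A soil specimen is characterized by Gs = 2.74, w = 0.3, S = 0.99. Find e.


Using the relation e = Gs * w / S
e = 2.74 * 0.3 / 0.99
e = 0.8303


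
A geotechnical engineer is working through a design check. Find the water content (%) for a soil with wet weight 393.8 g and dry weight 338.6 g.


Result: 16.3 %

Derivation:
Using w = (m_wet - m_dry) / m_dry * 100
m_wet - m_dry = 393.8 - 338.6 = 55.2 g
w = 55.2 / 338.6 * 100
w = 16.3 %


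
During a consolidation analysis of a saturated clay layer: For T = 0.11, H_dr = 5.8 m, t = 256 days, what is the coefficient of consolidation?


Using cv = T * H_dr^2 / t
H_dr^2 = 5.8^2 = 33.64
cv = 0.11 * 33.64 / 256
cv = 0.01445 m^2/day


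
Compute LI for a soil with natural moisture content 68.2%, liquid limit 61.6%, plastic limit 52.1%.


Result: 1.695

Derivation:
First compute the plasticity index:
PI = LL - PL = 61.6 - 52.1 = 9.5
Then compute the liquidity index:
LI = (w - PL) / PI
LI = (68.2 - 52.1) / 9.5
LI = 1.695


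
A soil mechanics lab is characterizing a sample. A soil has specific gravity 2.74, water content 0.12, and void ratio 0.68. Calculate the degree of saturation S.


Result: 0.4835

Derivation:
Using S = Gs * w / e
S = 2.74 * 0.12 / 0.68
S = 0.4835


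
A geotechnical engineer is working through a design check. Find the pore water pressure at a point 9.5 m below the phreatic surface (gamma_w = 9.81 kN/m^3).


Using u = gamma_w * h_w
u = 9.81 * 9.5
u = 93.2 kPa


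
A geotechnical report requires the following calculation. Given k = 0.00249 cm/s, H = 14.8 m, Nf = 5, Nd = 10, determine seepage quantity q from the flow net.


Convert k to m/s for unit consistency with H:
k = 0.00249 cm/s = 0.00249 / 100 m/s = 2.49e-05 m/s
Using q = k * H * Nf / Nd
Nf / Nd = 5 / 10 = 0.5
q = 2.49e-05 * 14.8 * 0.5
q = 0.0001843 m^3/s per m


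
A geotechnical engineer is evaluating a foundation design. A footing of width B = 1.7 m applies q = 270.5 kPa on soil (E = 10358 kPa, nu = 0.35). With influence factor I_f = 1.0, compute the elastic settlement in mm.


Result: 38.957 mm

Derivation:
Using Se = q * B * (1 - nu^2) * I_f / E
1 - nu^2 = 1 - 0.35^2 = 0.8775
Se = 270.5 * 1.7 * 0.8775 * 1.0 / 10358
Se = 0.038957 m
Convert to mm: Se = 0.038957 * 1000 = 38.957 mm


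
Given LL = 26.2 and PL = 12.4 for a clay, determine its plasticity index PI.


Using PI = LL - PL
PI = 26.2 - 12.4
PI = 13.8


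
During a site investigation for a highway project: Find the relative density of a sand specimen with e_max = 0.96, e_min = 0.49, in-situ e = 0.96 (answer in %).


Result: 0.0 %

Derivation:
Using Dr = (e_max - e) / (e_max - e_min) * 100
e_max - e = 0.96 - 0.96 = 0.0
e_max - e_min = 0.96 - 0.49 = 0.47
Dr = 0.0 / 0.47 * 100
Dr = 0.0 %


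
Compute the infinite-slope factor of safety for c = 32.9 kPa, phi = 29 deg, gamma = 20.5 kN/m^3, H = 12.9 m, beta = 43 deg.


Using Fs = c / (gamma*H*sin(beta)*cos(beta)) + tan(phi)/tan(beta)
Cohesion contribution = 32.9 / (20.5*12.9*sin(43)*cos(43))
Cohesion contribution = 0.249426
Friction contribution = tan(29)/tan(43) = 0.594424
Fs = 0.249426 + 0.594424
Fs = 0.844


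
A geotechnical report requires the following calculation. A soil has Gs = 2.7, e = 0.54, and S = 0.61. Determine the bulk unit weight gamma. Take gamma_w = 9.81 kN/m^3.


Using gamma = gamma_w * (Gs + S*e) / (1 + e)
Numerator: Gs + S*e = 2.7 + 0.61*0.54 = 3.0294
Denominator: 1 + e = 1 + 0.54 = 1.54
gamma = 9.81 * 3.0294 / 1.54
gamma = 19.298 kN/m^3


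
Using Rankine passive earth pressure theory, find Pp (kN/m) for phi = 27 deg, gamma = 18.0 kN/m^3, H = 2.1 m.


Compute passive earth pressure coefficient:
Kp = tan^2(45 + phi/2) = tan^2(58.5) = 2.66294
Compute passive force:
Pp = 0.5 * Kp * gamma * H^2
Pp = 0.5 * 2.66294 * 18.0 * 2.1^2
Pp = 105.69 kN/m


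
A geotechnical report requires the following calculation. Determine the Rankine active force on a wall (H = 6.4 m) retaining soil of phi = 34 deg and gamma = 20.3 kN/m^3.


Compute active earth pressure coefficient:
Ka = tan^2(45 - phi/2) = tan^2(28.0) = 0.282715
Compute active force:
Pa = 0.5 * Ka * gamma * H^2
Pa = 0.5 * 0.282715 * 20.3 * 6.4^2
Pa = 117.54 kN/m


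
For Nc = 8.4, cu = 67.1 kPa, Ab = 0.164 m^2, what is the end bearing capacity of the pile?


Using Qb = Nc * cu * Ab
Qb = 8.4 * 67.1 * 0.164
Qb = 92.44 kN


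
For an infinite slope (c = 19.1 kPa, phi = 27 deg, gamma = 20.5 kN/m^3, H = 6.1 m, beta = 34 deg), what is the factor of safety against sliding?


Using Fs = c / (gamma*H*sin(beta)*cos(beta)) + tan(phi)/tan(beta)
Cohesion contribution = 19.1 / (20.5*6.1*sin(34)*cos(34))
Cohesion contribution = 0.329468
Friction contribution = tan(27)/tan(34) = 0.755403
Fs = 0.329468 + 0.755403
Fs = 1.085


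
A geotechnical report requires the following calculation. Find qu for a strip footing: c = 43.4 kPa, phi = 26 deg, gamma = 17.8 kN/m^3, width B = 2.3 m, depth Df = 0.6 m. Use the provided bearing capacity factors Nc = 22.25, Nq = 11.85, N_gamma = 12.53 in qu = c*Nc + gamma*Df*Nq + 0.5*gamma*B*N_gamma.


Compute qu = c*Nc + gamma*Df*Nq + 0.5*gamma*B*N_gamma
Term 1: 43.4 * 22.25 = 965.65
Term 2: 17.8 * 0.6 * 11.85 = 126.558
Term 3: 0.5 * 17.8 * 2.3 * 12.53 = 256.4891
qu = 965.65 + 126.558 + 256.4891
qu = 1348.7 kPa


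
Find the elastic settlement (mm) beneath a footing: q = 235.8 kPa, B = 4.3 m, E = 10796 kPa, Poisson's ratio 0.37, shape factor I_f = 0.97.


Result: 78.629 mm

Derivation:
Using Se = q * B * (1 - nu^2) * I_f / E
1 - nu^2 = 1 - 0.37^2 = 0.8631
Se = 235.8 * 4.3 * 0.8631 * 0.97 / 10796
Se = 0.078629 m
Convert to mm: Se = 0.078629 * 1000 = 78.629 mm


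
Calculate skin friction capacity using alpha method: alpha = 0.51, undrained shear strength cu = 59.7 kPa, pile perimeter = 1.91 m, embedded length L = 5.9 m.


Result: 343.11 kN

Derivation:
Using Qs = alpha * cu * perimeter * L
Qs = 0.51 * 59.7 * 1.91 * 5.9
Qs = 343.11 kN


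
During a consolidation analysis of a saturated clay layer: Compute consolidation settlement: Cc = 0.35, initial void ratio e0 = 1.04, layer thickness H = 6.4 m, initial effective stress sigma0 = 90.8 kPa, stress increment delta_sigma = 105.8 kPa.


Result: 0.3684 m

Derivation:
Using Sc = Cc * H / (1 + e0) * log10((sigma0 + delta_sigma) / sigma0)
Stress ratio = (90.8 + 105.8) / 90.8 = 2.1652
log10(2.1652) = 0.335498
Cc * H / (1 + e0) = 0.35 * 6.4 / (1 + 1.04) = 1.09804
Sc = 1.09804 * 0.335498
Sc = 0.3684 m


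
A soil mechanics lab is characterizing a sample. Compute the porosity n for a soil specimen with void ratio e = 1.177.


Result: 0.5407

Derivation:
Using the relation n = e / (1 + e)
n = 1.177 / (1 + 1.177)
n = 1.177 / 2.177
n = 0.5407


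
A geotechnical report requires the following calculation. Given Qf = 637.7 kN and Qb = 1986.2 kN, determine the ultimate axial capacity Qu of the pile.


Using Qu = Qf + Qb
Qu = 637.7 + 1986.2
Qu = 2623.9 kN


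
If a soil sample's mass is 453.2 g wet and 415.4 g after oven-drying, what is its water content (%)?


Using w = (m_wet - m_dry) / m_dry * 100
m_wet - m_dry = 453.2 - 415.4 = 37.8 g
w = 37.8 / 415.4 * 100
w = 9.1 %


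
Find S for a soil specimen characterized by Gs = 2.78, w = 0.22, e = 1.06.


Result: 0.577

Derivation:
Using S = Gs * w / e
S = 2.78 * 0.22 / 1.06
S = 0.577


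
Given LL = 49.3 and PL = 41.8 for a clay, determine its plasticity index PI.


Using PI = LL - PL
PI = 49.3 - 41.8
PI = 7.5


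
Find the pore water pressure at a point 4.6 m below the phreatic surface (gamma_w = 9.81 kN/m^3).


Result: 45.13 kPa

Derivation:
Using u = gamma_w * h_w
u = 9.81 * 4.6
u = 45.13 kPa


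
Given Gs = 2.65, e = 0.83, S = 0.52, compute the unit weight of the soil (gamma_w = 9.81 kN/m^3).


Result: 16.519 kN/m^3

Derivation:
Using gamma = gamma_w * (Gs + S*e) / (1 + e)
Numerator: Gs + S*e = 2.65 + 0.52*0.83 = 3.0816
Denominator: 1 + e = 1 + 0.83 = 1.83
gamma = 9.81 * 3.0816 / 1.83
gamma = 16.519 kN/m^3


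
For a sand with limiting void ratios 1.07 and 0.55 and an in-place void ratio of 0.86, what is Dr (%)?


Result: 40.38 %

Derivation:
Using Dr = (e_max - e) / (e_max - e_min) * 100
e_max - e = 1.07 - 0.86 = 0.21
e_max - e_min = 1.07 - 0.55 = 0.52
Dr = 0.21 / 0.52 * 100
Dr = 40.38 %


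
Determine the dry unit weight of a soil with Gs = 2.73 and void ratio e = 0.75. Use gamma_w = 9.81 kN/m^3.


Using gamma_d = Gs * gamma_w / (1 + e)
gamma_d = 2.73 * 9.81 / (1 + 0.75)
gamma_d = 2.73 * 9.81 / 1.75
gamma_d = 15.304 kN/m^3


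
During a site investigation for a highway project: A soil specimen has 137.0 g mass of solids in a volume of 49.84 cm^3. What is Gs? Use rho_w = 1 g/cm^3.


Using Gs = m_s / (V_s * rho_w)
Since rho_w = 1 g/cm^3:
Gs = 137.0 / 49.84
Gs = 2.749


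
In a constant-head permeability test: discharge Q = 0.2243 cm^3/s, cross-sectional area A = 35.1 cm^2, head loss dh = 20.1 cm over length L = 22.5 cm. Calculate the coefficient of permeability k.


Result: 0.007153 cm/s

Derivation:
Compute hydraulic gradient:
i = dh / L = 20.1 / 22.5 = 0.893333
Then apply Darcy's law:
k = Q / (A * i)
k = 0.2243 / (35.1 * 0.893333)
k = 0.2243 / 31.356
k = 0.007153 cm/s


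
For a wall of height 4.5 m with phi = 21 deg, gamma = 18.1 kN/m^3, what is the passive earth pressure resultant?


Result: 387.98 kN/m

Derivation:
Compute passive earth pressure coefficient:
Kp = tan^2(45 + phi/2) = tan^2(55.5) = 2.117051
Compute passive force:
Pp = 0.5 * Kp * gamma * H^2
Pp = 0.5 * 2.117051 * 18.1 * 4.5^2
Pp = 387.98 kN/m


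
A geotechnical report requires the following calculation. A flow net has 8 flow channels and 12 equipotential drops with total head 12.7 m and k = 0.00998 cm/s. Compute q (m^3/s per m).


Convert k to m/s for unit consistency with H:
k = 0.00998 cm/s = 0.00998 / 100 m/s = 9.98e-05 m/s
Using q = k * H * Nf / Nd
Nf / Nd = 8 / 12 = 0.6667
q = 9.98e-05 * 12.7 * 0.6667
q = 0.000845 m^3/s per m


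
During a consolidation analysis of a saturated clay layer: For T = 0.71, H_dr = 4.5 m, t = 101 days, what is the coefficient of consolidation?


Result: 0.14235 m^2/day

Derivation:
Using cv = T * H_dr^2 / t
H_dr^2 = 4.5^2 = 20.25
cv = 0.71 * 20.25 / 101
cv = 0.14235 m^2/day


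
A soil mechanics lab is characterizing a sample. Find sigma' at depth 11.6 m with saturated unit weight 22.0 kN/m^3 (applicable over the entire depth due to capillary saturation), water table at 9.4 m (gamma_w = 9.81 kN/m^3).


Result: 233.62 kPa

Derivation:
Total stress = gamma_sat * depth
sigma = 22.0 * 11.6 = 255.2 kPa
Pore water pressure u = gamma_w * (depth - d_wt)
u = 9.81 * (11.6 - 9.4) = 21.582 kPa
Effective stress = sigma - u
sigma' = 255.2 - 21.582 = 233.62 kPa


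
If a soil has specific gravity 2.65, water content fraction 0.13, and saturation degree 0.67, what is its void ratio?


Using the relation e = Gs * w / S
e = 2.65 * 0.13 / 0.67
e = 0.5142


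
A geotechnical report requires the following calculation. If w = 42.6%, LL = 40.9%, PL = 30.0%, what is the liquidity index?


Result: 1.156

Derivation:
First compute the plasticity index:
PI = LL - PL = 40.9 - 30.0 = 10.9
Then compute the liquidity index:
LI = (w - PL) / PI
LI = (42.6 - 30.0) / 10.9
LI = 1.156


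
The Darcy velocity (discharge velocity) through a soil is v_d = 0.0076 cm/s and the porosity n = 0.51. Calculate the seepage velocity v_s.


Using v_s = v_d / n
v_s = 0.0076 / 0.51
v_s = 0.0149 cm/s


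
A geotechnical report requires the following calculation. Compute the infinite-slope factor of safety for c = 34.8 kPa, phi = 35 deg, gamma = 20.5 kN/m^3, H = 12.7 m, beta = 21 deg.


Result: 2.224

Derivation:
Using Fs = c / (gamma*H*sin(beta)*cos(beta)) + tan(phi)/tan(beta)
Cohesion contribution = 34.8 / (20.5*12.7*sin(21)*cos(21))
Cohesion contribution = 0.399522
Friction contribution = tan(35)/tan(21) = 1.8241
Fs = 0.399522 + 1.8241
Fs = 2.224


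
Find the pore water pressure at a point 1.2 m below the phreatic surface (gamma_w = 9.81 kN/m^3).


Using u = gamma_w * h_w
u = 9.81 * 1.2
u = 11.77 kPa


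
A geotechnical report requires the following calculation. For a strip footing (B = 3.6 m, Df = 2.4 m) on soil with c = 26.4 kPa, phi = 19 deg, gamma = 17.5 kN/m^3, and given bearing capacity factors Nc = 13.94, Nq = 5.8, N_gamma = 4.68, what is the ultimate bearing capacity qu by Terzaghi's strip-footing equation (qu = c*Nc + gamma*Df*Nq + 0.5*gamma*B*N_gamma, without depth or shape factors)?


Compute qu = c*Nc + gamma*Df*Nq + 0.5*gamma*B*N_gamma
Term 1: 26.4 * 13.94 = 368.016
Term 2: 17.5 * 2.4 * 5.8 = 243.6
Term 3: 0.5 * 17.5 * 3.6 * 4.68 = 147.42
qu = 368.016 + 243.6 + 147.42
qu = 759.04 kPa


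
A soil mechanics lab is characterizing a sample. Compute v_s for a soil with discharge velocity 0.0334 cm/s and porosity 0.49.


Using v_s = v_d / n
v_s = 0.0334 / 0.49
v_s = 0.06816 cm/s


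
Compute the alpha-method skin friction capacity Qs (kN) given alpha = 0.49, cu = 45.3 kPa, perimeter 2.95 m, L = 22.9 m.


Using Qs = alpha * cu * perimeter * L
Qs = 0.49 * 45.3 * 2.95 * 22.9
Qs = 1499.52 kN


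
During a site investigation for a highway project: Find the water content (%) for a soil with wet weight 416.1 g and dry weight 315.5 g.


Result: 31.89 %

Derivation:
Using w = (m_wet - m_dry) / m_dry * 100
m_wet - m_dry = 416.1 - 315.5 = 100.6 g
w = 100.6 / 315.5 * 100
w = 31.89 %


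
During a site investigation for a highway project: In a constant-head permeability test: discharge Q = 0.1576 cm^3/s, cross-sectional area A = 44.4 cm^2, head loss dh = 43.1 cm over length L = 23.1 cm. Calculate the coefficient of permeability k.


Compute hydraulic gradient:
i = dh / L = 43.1 / 23.1 = 1.8658
Then apply Darcy's law:
k = Q / (A * i)
k = 0.1576 / (44.4 * 1.8658)
k = 0.1576 / 82.8416
k = 0.001902 cm/s


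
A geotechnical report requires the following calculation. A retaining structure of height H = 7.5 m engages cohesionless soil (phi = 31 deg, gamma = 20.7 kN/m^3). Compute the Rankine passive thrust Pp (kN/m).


Compute passive earth pressure coefficient:
Kp = tan^2(45 + phi/2) = tan^2(60.5) = 3.124035
Compute passive force:
Pp = 0.5 * Kp * gamma * H^2
Pp = 0.5 * 3.124035 * 20.7 * 7.5^2
Pp = 1818.77 kN/m


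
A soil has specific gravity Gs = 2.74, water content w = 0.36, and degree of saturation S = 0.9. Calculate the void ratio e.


Using the relation e = Gs * w / S
e = 2.74 * 0.36 / 0.9
e = 1.096


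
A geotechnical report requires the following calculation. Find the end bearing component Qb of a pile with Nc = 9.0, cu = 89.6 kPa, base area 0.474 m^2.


Using Qb = Nc * cu * Ab
Qb = 9.0 * 89.6 * 0.474
Qb = 382.23 kN


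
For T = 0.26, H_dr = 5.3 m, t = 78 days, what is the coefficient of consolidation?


Result: 0.09363 m^2/day

Derivation:
Using cv = T * H_dr^2 / t
H_dr^2 = 5.3^2 = 28.09
cv = 0.26 * 28.09 / 78
cv = 0.09363 m^2/day


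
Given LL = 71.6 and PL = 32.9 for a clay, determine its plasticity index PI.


Using PI = LL - PL
PI = 71.6 - 32.9
PI = 38.7


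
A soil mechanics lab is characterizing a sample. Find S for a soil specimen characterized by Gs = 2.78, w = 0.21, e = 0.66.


Using S = Gs * w / e
S = 2.78 * 0.21 / 0.66
S = 0.8845


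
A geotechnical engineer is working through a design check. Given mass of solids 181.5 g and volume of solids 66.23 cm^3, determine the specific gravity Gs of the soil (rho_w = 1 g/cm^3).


Result: 2.74

Derivation:
Using Gs = m_s / (V_s * rho_w)
Since rho_w = 1 g/cm^3:
Gs = 181.5 / 66.23
Gs = 2.74


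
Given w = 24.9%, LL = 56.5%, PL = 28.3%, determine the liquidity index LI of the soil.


First compute the plasticity index:
PI = LL - PL = 56.5 - 28.3 = 28.2
Then compute the liquidity index:
LI = (w - PL) / PI
LI = (24.9 - 28.3) / 28.2
LI = -0.121


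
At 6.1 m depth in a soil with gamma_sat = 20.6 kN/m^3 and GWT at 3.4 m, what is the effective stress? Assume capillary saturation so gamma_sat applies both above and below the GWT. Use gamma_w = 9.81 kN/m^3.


Result: 99.17 kPa

Derivation:
Total stress = gamma_sat * depth
sigma = 20.6 * 6.1 = 125.66 kPa
Pore water pressure u = gamma_w * (depth - d_wt)
u = 9.81 * (6.1 - 3.4) = 26.487 kPa
Effective stress = sigma - u
sigma' = 125.66 - 26.487 = 99.17 kPa


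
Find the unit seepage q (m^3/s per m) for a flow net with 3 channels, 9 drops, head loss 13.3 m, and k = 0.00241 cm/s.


Convert k to m/s for unit consistency with H:
k = 0.00241 cm/s = 0.00241 / 100 m/s = 2.41e-05 m/s
Using q = k * H * Nf / Nd
Nf / Nd = 3 / 9 = 0.3333
q = 2.41e-05 * 13.3 * 0.3333
q = 0.0001068 m^3/s per m


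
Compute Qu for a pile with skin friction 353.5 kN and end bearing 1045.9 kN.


Result: 1399.4 kN

Derivation:
Using Qu = Qf + Qb
Qu = 353.5 + 1045.9
Qu = 1399.4 kN


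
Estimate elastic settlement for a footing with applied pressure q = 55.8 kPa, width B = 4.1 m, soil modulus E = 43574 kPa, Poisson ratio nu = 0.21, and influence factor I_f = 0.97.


Using Se = q * B * (1 - nu^2) * I_f / E
1 - nu^2 = 1 - 0.21^2 = 0.9559
Se = 55.8 * 4.1 * 0.9559 * 0.97 / 43574
Se = 0.004868 m
Convert to mm: Se = 0.004868 * 1000 = 4.868 mm


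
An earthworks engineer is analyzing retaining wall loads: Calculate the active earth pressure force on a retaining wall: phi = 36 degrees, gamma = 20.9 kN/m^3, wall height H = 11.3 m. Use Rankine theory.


Compute active earth pressure coefficient:
Ka = tan^2(45 - phi/2) = tan^2(27.0) = 0.259616
Compute active force:
Pa = 0.5 * Ka * gamma * H^2
Pa = 0.5 * 0.259616 * 20.9 * 11.3^2
Pa = 346.42 kN/m


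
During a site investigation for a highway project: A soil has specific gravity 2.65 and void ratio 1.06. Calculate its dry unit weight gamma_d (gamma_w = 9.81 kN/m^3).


Using gamma_d = Gs * gamma_w / (1 + e)
gamma_d = 2.65 * 9.81 / (1 + 1.06)
gamma_d = 2.65 * 9.81 / 2.06
gamma_d = 12.62 kN/m^3


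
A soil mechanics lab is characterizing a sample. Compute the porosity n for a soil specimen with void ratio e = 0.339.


Using the relation n = e / (1 + e)
n = 0.339 / (1 + 0.339)
n = 0.339 / 1.339
n = 0.2532


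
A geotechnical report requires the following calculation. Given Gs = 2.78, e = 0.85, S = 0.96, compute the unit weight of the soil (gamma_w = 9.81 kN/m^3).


Using gamma = gamma_w * (Gs + S*e) / (1 + e)
Numerator: Gs + S*e = 2.78 + 0.96*0.85 = 3.596
Denominator: 1 + e = 1 + 0.85 = 1.85
gamma = 9.81 * 3.596 / 1.85
gamma = 19.069 kN/m^3


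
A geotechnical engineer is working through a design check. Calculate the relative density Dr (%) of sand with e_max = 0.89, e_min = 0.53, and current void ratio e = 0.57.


Result: 88.89 %

Derivation:
Using Dr = (e_max - e) / (e_max - e_min) * 100
e_max - e = 0.89 - 0.57 = 0.32
e_max - e_min = 0.89 - 0.53 = 0.36
Dr = 0.32 / 0.36 * 100
Dr = 88.89 %


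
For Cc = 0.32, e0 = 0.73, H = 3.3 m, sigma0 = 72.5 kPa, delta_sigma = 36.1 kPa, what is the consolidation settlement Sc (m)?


Result: 0.1071 m

Derivation:
Using Sc = Cc * H / (1 + e0) * log10((sigma0 + delta_sigma) / sigma0)
Stress ratio = (72.5 + 36.1) / 72.5 = 1.49793
log10(1.49793) = 0.175492
Cc * H / (1 + e0) = 0.32 * 3.3 / (1 + 0.73) = 0.610405
Sc = 0.610405 * 0.175492
Sc = 0.1071 m


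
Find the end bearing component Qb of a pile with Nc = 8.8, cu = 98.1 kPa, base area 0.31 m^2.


Result: 267.62 kN

Derivation:
Using Qb = Nc * cu * Ab
Qb = 8.8 * 98.1 * 0.31
Qb = 267.62 kN


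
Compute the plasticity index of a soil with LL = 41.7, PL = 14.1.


Using PI = LL - PL
PI = 41.7 - 14.1
PI = 27.6


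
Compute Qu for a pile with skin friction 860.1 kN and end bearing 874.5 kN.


Using Qu = Qf + Qb
Qu = 860.1 + 874.5
Qu = 1734.6 kN


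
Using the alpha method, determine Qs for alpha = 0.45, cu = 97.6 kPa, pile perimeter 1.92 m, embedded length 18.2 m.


Using Qs = alpha * cu * perimeter * L
Qs = 0.45 * 97.6 * 1.92 * 18.2
Qs = 1534.74 kN


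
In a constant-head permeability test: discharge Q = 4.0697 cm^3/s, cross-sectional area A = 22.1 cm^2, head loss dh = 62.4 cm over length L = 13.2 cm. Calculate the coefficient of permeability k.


Compute hydraulic gradient:
i = dh / L = 62.4 / 13.2 = 4.72727
Then apply Darcy's law:
k = Q / (A * i)
k = 4.0697 / (22.1 * 4.72727)
k = 4.0697 / 104.473
k = 0.038955 cm/s


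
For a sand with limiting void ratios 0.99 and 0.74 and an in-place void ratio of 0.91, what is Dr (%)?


Using Dr = (e_max - e) / (e_max - e_min) * 100
e_max - e = 0.99 - 0.91 = 0.08
e_max - e_min = 0.99 - 0.74 = 0.25
Dr = 0.08 / 0.25 * 100
Dr = 32.0 %


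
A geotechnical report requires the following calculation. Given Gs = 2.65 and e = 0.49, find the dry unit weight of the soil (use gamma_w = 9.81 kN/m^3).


Using gamma_d = Gs * gamma_w / (1 + e)
gamma_d = 2.65 * 9.81 / (1 + 0.49)
gamma_d = 2.65 * 9.81 / 1.49
gamma_d = 17.447 kN/m^3


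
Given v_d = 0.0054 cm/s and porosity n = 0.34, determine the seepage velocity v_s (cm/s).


Using v_s = v_d / n
v_s = 0.0054 / 0.34
v_s = 0.01588 cm/s


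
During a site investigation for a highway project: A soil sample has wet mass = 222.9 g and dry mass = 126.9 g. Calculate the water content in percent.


Using w = (m_wet - m_dry) / m_dry * 100
m_wet - m_dry = 222.9 - 126.9 = 96.0 g
w = 96.0 / 126.9 * 100
w = 75.65 %


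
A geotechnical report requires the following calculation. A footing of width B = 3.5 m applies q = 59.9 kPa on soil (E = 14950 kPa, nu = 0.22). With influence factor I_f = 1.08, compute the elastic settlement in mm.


Result: 14.412 mm

Derivation:
Using Se = q * B * (1 - nu^2) * I_f / E
1 - nu^2 = 1 - 0.22^2 = 0.9516
Se = 59.9 * 3.5 * 0.9516 * 1.08 / 14950
Se = 0.014412 m
Convert to mm: Se = 0.014412 * 1000 = 14.412 mm


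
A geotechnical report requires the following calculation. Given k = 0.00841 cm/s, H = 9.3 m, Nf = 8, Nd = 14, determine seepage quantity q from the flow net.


Convert k to m/s for unit consistency with H:
k = 0.00841 cm/s = 0.00841 / 100 m/s = 8.41e-05 m/s
Using q = k * H * Nf / Nd
Nf / Nd = 8 / 14 = 0.5714
q = 8.41e-05 * 9.3 * 0.5714
q = 0.0004469 m^3/s per m


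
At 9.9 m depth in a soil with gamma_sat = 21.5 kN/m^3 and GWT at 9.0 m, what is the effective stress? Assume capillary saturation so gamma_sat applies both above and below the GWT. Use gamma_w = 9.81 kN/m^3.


Total stress = gamma_sat * depth
sigma = 21.5 * 9.9 = 212.85 kPa
Pore water pressure u = gamma_w * (depth - d_wt)
u = 9.81 * (9.9 - 9.0) = 8.829 kPa
Effective stress = sigma - u
sigma' = 212.85 - 8.829 = 204.02 kPa


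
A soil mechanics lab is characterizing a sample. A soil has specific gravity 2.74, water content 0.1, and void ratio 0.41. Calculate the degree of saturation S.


Result: 0.6683

Derivation:
Using S = Gs * w / e
S = 2.74 * 0.1 / 0.41
S = 0.6683


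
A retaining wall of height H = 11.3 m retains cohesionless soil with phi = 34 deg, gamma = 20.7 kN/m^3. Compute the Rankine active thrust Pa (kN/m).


Compute active earth pressure coefficient:
Ka = tan^2(45 - phi/2) = tan^2(28.0) = 0.282715
Compute active force:
Pa = 0.5 * Ka * gamma * H^2
Pa = 0.5 * 0.282715 * 20.7 * 11.3^2
Pa = 373.63 kN/m


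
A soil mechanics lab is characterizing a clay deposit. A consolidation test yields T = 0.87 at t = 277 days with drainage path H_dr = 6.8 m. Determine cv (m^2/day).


Using cv = T * H_dr^2 / t
H_dr^2 = 6.8^2 = 46.24
cv = 0.87 * 46.24 / 277
cv = 0.14523 m^2/day


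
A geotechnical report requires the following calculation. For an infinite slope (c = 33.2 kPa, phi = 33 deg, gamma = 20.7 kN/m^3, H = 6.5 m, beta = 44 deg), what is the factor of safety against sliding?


Using Fs = c / (gamma*H*sin(beta)*cos(beta)) + tan(phi)/tan(beta)
Cohesion contribution = 33.2 / (20.7*6.5*sin(44)*cos(44))
Cohesion contribution = 0.493798
Friction contribution = tan(33)/tan(44) = 0.672481
Fs = 0.493798 + 0.672481
Fs = 1.166


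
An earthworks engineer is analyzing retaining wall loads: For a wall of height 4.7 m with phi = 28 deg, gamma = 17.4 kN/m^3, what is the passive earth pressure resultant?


Result: 532.31 kN/m

Derivation:
Compute passive earth pressure coefficient:
Kp = tan^2(45 + phi/2) = tan^2(59.0) = 2.769826
Compute passive force:
Pp = 0.5 * Kp * gamma * H^2
Pp = 0.5 * 2.769826 * 17.4 * 4.7^2
Pp = 532.31 kN/m


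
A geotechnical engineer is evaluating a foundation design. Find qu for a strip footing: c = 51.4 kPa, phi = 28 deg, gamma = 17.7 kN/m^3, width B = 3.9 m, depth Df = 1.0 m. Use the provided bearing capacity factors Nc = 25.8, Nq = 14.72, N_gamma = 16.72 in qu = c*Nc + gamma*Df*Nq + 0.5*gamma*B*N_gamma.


Compute qu = c*Nc + gamma*Df*Nq + 0.5*gamma*B*N_gamma
Term 1: 51.4 * 25.8 = 1326.12
Term 2: 17.7 * 1.0 * 14.72 = 260.544
Term 3: 0.5 * 17.7 * 3.9 * 16.72 = 577.0908
qu = 1326.12 + 260.544 + 577.0908
qu = 2163.75 kPa


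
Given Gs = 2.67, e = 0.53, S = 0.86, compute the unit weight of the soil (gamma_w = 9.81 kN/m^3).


Using gamma = gamma_w * (Gs + S*e) / (1 + e)
Numerator: Gs + S*e = 2.67 + 0.86*0.53 = 3.1258
Denominator: 1 + e = 1 + 0.53 = 1.53
gamma = 9.81 * 3.1258 / 1.53
gamma = 20.042 kN/m^3


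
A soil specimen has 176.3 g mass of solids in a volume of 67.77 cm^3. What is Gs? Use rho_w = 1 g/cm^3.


Using Gs = m_s / (V_s * rho_w)
Since rho_w = 1 g/cm^3:
Gs = 176.3 / 67.77
Gs = 2.601


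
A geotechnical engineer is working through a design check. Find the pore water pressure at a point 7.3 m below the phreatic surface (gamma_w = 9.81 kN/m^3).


Result: 71.61 kPa

Derivation:
Using u = gamma_w * h_w
u = 9.81 * 7.3
u = 71.61 kPa


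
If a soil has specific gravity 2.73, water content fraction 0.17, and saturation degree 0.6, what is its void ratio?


Using the relation e = Gs * w / S
e = 2.73 * 0.17 / 0.6
e = 0.7735


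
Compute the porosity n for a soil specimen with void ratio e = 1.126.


Result: 0.5296

Derivation:
Using the relation n = e / (1 + e)
n = 1.126 / (1 + 1.126)
n = 1.126 / 2.126
n = 0.5296


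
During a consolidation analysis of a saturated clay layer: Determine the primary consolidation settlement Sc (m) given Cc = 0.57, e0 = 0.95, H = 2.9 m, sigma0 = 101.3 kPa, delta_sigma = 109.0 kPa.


Using Sc = Cc * H / (1 + e0) * log10((sigma0 + delta_sigma) / sigma0)
Stress ratio = (101.3 + 109.0) / 101.3 = 2.07601
log10(2.07601) = 0.31723
Cc * H / (1 + e0) = 0.57 * 2.9 / (1 + 0.95) = 0.847692
Sc = 0.847692 * 0.31723
Sc = 0.2689 m


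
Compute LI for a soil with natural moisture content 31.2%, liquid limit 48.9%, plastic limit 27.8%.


First compute the plasticity index:
PI = LL - PL = 48.9 - 27.8 = 21.1
Then compute the liquidity index:
LI = (w - PL) / PI
LI = (31.2 - 27.8) / 21.1
LI = 0.161


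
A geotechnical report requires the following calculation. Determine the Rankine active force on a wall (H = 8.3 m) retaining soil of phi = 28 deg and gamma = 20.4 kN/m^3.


Result: 253.69 kN/m

Derivation:
Compute active earth pressure coefficient:
Ka = tan^2(45 - phi/2) = tan^2(31.0) = 0.361033
Compute active force:
Pa = 0.5 * Ka * gamma * H^2
Pa = 0.5 * 0.361033 * 20.4 * 8.3^2
Pa = 253.69 kN/m
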